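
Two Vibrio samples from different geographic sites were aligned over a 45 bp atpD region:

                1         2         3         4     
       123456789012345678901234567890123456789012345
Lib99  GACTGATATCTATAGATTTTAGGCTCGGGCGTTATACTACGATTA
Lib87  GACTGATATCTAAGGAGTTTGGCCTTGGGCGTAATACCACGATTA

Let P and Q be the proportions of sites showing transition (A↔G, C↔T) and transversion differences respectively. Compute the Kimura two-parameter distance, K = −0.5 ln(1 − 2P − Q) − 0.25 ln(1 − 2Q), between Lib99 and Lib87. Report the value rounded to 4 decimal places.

0.2040

Differing sites — 13:T/A (Tv); 14:A/G (Ti); 17:T/G (Tv); 21:A/G (Ti); 23:G/C (Tv); 26:C/T (Ti); 33:T/A (Tv); 38:T/C (Ti).
Of the 8 differences, 4 transitions and 4 transversions over 45 sites: P = 4/45 = 0.088889, Q = 4/45 = 0.088889.
d = −0.5·ln(0.733333) − 0.25·ln(0.822222) = −0.5·(-0.310155) − 0.25·(-0.195745) = 0.2040.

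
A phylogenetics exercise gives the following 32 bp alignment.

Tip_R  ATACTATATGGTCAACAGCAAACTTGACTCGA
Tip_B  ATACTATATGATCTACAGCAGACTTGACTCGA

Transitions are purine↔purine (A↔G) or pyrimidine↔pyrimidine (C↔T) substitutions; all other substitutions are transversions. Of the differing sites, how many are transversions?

The sequences differ at positions 11 (G/A, transition), 14 (A/T, transversion), 21 (A/G, transition).
Of the 3 differences, 2 transitions and 1 transversion, so the answer is 1.

1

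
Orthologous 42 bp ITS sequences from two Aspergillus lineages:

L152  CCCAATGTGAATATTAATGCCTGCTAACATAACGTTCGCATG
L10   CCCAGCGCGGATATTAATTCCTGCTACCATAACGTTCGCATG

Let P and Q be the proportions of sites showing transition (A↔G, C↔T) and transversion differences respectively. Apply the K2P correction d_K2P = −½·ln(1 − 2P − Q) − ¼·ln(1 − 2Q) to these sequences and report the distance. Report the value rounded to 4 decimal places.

Mismatches occur at site 5 (A↔G, transition), site 6 (T↔C, transition), site 8 (T↔C, transition), site 10 (A↔G, transition), site 19 (G↔T, transversion), site 27 (A↔C, transversion).
Of the 6 differences, 4 transitions and 2 transversions over 42 sites: P = 4/42 = 0.095238, Q = 2/42 = 0.047619.
d = −0.5·ln(0.761905) − 0.25·ln(0.904762) = −0.5·(-0.271933) − 0.25·(-0.100083) = 0.1610.

0.1610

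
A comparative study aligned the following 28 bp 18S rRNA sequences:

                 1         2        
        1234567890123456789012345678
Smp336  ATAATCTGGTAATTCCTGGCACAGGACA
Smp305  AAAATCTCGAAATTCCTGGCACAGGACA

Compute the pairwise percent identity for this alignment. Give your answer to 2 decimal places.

89.29%

The sequences differ at positions 2 (T/A), 8 (G/C), 10 (T/A).
25 of the 28 sites match, so the percent identity is 25/28 × 100 = 89.29%.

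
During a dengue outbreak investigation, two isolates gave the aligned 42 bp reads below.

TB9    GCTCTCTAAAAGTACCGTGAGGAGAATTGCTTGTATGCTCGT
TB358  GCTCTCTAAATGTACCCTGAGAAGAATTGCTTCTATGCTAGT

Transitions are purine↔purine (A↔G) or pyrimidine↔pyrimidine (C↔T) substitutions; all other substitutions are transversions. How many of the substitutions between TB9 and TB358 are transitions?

Differing sites — 11:A/T (Tv); 17:G/C (Tv); 22:G/A (Ti); 33:G/C (Tv); 40:C/A (Tv).
Of the 5 differences, 1 transition and 4 transversions, so the answer is 1.

1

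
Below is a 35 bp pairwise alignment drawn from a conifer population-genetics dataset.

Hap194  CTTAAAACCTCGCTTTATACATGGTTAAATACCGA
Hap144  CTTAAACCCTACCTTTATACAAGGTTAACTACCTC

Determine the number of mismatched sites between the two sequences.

The sequences differ at positions 7 (A/C), 11 (C/A), 12 (G/C), 22 (T/A), 29 (A/C), 34 (G/T), 35 (A/C).
That gives 7 mismatches out of 35 aligned sites, so the Hamming distance is 7.

7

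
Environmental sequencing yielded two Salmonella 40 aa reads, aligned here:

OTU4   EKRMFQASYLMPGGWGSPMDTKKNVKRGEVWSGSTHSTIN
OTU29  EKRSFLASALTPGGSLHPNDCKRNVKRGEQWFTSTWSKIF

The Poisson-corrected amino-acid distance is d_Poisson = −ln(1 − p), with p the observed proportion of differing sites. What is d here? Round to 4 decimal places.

0.5108

Differing sites — 4:M/S; 6:Q/L; 9:Y/A; 11:M/T; 15:W/S; 16:G/L; 17:S/H; 19:M/N; 21:T/C; 23:K/R; 30:V/Q; 32:S/F; 33:G/T; 36:H/W; 38:T/K; 40:N/F.
p = 16/40 = 0.400000.
d = −ln(1 − 0.400000) = −ln(0.600000) = 0.5108.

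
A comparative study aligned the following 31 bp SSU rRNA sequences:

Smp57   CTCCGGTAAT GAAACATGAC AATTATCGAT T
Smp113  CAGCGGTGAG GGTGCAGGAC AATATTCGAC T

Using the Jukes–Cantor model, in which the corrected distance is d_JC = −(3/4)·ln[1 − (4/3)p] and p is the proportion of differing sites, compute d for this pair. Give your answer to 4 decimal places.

0.4806

The sequences differ at positions 2 (T/A), 3 (C/G), 8 (A/G), 10 (T/G), 12 (A/G), 13 (A/T), 14 (A/G), 17 (T/G), 24 (T/A), 25 (A/T), 30 (T/C).
p = 11/31 = 0.354839.
d = −0.75 · ln(1 − (4/3)·0.354839) = −0.75 · ln(0.526881) = −0.75 · (-0.640781) = 0.4806.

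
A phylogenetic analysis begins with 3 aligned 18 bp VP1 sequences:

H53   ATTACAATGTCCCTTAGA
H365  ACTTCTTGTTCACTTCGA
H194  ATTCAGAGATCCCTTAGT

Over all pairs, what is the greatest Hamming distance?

Pairwise Hamming distances:
  H53 vs H365: 8
  H53 vs H194: 6
  H365 vs H194: 9
The largest is 9, between H365 and H194.

9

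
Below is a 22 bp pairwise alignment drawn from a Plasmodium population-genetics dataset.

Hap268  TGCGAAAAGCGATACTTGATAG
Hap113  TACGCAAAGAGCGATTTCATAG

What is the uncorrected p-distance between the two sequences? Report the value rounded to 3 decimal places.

The sequences differ at positions 2 (G/A), 5 (A/C), 10 (C/A), 12 (A/C), 13 (T/G), 15 (C/T), 18 (G/C).
There are 7 differences over 22 sites, so p = 7/22 = 0.318.

0.318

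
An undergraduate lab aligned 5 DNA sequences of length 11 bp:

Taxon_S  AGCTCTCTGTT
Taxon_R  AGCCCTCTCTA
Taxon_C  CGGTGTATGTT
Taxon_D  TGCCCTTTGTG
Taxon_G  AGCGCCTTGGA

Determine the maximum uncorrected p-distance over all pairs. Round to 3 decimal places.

0.727

Pairwise Hamming distances:
  Taxon_S vs Taxon_R: 3
  Taxon_S vs Taxon_C: 4
  Taxon_S vs Taxon_D: 4
  Taxon_S vs Taxon_G: 5
  Taxon_R vs Taxon_C: 7
  Taxon_R vs Taxon_D: 4
  Taxon_R vs Taxon_G: 5
  Taxon_C vs Taxon_D: 6
  Taxon_C vs Taxon_G: 8
  Taxon_D vs Taxon_G: 5
The largest is 8 mismatches, between Taxon_C and Taxon_G; p = 8/11 = 0.727.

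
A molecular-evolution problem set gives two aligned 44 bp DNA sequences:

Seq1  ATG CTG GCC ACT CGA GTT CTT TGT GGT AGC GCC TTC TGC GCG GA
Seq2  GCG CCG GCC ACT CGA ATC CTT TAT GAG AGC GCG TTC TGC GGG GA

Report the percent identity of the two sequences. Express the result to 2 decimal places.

The sequences differ at positions 1 (A/G), 2 (T/C), 5 (T/C), 16 (G/A), 18 (T/C), 23 (G/A), 26 (G/A), 27 (T/G), 33 (C/G), 41 (C/G).
34 of the 44 sites match, so the percent identity is 34/44 × 100 = 77.27%.

77.27%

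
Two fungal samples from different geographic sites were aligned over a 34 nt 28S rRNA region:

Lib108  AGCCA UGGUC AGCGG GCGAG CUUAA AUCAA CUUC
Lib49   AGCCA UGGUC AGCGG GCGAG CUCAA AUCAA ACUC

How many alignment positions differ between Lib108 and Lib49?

3

The sequences differ at positions 23 (U/C), 31 (C/A), 32 (U/C).
That gives 3 mismatches out of 34 aligned sites, so the Hamming distance is 3.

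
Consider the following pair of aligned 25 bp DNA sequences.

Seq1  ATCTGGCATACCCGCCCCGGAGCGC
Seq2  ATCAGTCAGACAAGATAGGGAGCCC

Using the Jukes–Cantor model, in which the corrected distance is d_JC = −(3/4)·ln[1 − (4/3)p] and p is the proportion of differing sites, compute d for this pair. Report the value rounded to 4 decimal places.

0.5716

Mismatches occur at site 4 (T/A), site 6 (G/T), site 9 (T/G), site 12 (C/A), site 13 (C/A), site 15 (C/A), site 16 (C/T), site 17 (C/A), site 18 (C/G), site 24 (G/C).
p = 10/25 = 0.400000.
d = −0.75 · ln(1 − (4/3)·0.400000) = −0.75 · ln(0.466667) = −0.75 · (-0.762139) = 0.5716.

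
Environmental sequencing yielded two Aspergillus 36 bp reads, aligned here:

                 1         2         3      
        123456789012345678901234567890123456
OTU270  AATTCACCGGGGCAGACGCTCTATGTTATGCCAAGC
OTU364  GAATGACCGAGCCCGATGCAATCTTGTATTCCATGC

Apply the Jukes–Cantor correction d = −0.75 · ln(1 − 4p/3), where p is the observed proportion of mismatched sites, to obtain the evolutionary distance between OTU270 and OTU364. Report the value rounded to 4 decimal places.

0.5482

Differing sites — 1:A/G; 3:T/A; 5:C/G; 10:G/A; 12:G/C; 14:A/C; 17:C/T; 20:T/A; 21:C/A; 23:A/C; 25:G/T; 26:T/G; 30:G/T; 34:A/T.
p = 14/36 = 0.388889.
d = −0.75 · ln(1 − (4/3)·0.388889) = −0.75 · ln(0.481481) = −0.75 · (-0.730889) = 0.5482.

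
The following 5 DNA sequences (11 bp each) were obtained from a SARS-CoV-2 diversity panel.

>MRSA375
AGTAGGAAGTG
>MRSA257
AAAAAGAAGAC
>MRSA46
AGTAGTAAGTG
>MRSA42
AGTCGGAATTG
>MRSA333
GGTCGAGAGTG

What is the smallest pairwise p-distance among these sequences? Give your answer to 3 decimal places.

0.091

Pairwise Hamming distances:
  MRSA375 vs MRSA257: 5
  MRSA375 vs MRSA46: 1
  MRSA375 vs MRSA42: 2
  MRSA375 vs MRSA333: 4
  MRSA257 vs MRSA46: 6
  MRSA257 vs MRSA42: 7
  MRSA257 vs MRSA333: 9
  MRSA46 vs MRSA42: 3
  MRSA46 vs MRSA333: 4
  MRSA42 vs MRSA333: 4
The smallest is 1 mismatch, between MRSA375 and MRSA46; p = 1/11 = 0.091.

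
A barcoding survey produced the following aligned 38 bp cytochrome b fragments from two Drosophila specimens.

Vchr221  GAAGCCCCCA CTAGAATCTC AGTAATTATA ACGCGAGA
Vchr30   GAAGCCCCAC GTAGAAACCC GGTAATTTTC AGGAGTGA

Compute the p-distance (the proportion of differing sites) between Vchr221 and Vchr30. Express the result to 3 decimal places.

0.289

Differing sites — 9:C/A; 10:A/C; 11:C/G; 17:T/A; 19:T/C; 21:A/G; 28:A/T; 30:A/C; 32:C/G; 34:C/A; 36:A/T.
There are 11 differences over 38 sites, so p = 11/38 = 0.289.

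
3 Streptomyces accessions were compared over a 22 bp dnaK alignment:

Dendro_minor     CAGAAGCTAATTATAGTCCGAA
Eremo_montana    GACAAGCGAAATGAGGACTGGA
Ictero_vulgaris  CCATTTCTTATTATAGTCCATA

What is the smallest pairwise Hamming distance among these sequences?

8

Pairwise Hamming distances:
  Dendro_minor vs Eremo_montana: 10
  Dendro_minor vs Ictero_vulgaris: 8
  Eremo_montana vs Ictero_vulgaris: 16
The smallest is 8, between Dendro_minor and Ictero_vulgaris.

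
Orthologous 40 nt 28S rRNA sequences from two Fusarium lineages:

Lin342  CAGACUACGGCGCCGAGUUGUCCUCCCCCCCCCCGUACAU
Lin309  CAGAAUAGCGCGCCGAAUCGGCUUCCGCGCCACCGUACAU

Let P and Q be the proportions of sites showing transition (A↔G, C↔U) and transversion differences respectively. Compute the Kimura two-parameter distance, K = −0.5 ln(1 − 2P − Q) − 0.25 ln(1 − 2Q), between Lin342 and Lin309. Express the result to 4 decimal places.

The sequences differ at positions 5 (C/A, transversion), 8 (C/G, transversion), 9 (G/C, transversion), 17 (G/A, transition), 19 (U/C, transition), 21 (U/G, transversion), 23 (C/U, transition), 27 (C/G, transversion), 29 (C/G, transversion), 32 (C/A, transversion).
Of the 10 differences, 3 transitions and 7 transversions over 40 sites: P = 3/40 = 0.075000, Q = 7/40 = 0.175000.
d = −0.5·ln(0.675000) − 0.25·ln(0.650000) = −0.5·(-0.393043) − 0.25·(-0.430783) = 0.3042.

0.3042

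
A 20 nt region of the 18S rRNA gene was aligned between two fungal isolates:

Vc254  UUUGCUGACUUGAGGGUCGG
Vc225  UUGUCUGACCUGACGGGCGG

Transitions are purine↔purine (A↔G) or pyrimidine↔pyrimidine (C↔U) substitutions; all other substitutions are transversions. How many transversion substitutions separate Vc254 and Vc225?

Differing sites — 3:U/G (Tv); 4:G/U (Tv); 10:U/C (Ti); 14:G/C (Tv); 17:U/G (Tv).
Of the 5 differences, 1 transition and 4 transversions, so the answer is 4.

4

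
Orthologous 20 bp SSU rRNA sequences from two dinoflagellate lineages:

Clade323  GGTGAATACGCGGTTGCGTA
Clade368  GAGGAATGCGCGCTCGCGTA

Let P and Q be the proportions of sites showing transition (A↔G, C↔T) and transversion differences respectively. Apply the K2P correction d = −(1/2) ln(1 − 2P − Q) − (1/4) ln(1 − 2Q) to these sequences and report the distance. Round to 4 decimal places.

0.3112

Differing sites — 2:G/A (Ti); 3:T/G (Tv); 8:A/G (Ti); 13:G/C (Tv); 15:T/C (Ti).
Of the 5 differences, 3 transitions and 2 transversions over 20 sites: P = 3/20 = 0.150000, Q = 2/20 = 0.100000.
d = −0.5·ln(0.600000) − 0.25·ln(0.800000) = −0.5·(-0.510826) − 0.25·(-0.223144) = 0.3112.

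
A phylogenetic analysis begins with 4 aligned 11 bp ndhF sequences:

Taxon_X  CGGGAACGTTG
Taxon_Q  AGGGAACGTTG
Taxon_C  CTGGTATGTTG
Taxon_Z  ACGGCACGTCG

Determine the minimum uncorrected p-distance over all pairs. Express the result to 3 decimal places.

0.091

Pairwise Hamming distances:
  Taxon_X vs Taxon_Q: 1
  Taxon_X vs Taxon_C: 3
  Taxon_X vs Taxon_Z: 4
  Taxon_Q vs Taxon_C: 4
  Taxon_Q vs Taxon_Z: 3
  Taxon_C vs Taxon_Z: 5
The smallest is 1 mismatch, between Taxon_X and Taxon_Q; p = 1/11 = 0.091.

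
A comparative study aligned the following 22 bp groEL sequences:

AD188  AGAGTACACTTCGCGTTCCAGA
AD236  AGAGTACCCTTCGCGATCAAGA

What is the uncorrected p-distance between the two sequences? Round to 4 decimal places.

The sequences differ at positions 8 (A/C), 16 (T/A), 19 (C/A).
There are 3 differences over 22 sites, so p = 3/22 = 0.1364.

0.1364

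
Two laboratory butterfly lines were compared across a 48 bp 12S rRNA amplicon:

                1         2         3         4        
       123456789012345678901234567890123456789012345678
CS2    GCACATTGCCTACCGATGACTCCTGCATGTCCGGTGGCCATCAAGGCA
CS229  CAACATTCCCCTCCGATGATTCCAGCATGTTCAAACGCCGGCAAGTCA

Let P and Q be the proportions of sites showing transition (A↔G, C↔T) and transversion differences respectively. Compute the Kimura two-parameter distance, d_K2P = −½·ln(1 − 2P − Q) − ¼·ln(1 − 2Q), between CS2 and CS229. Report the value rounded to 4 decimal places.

Mismatches occur at site 1 (G/C, transversion), site 2 (C/A, transversion), site 8 (G/C, transversion), site 11 (T/C, transition), site 12 (A/T, transversion), site 20 (C/T, transition), site 24 (T/A, transversion), site 31 (C/T, transition), site 33 (G/A, transition), site 34 (G/A, transition), site 35 (T/A, transversion), site 36 (G/C, transversion), site 40 (A/G, transition), site 41 (T/G, transversion), site 46 (G/T, transversion).
Of the 15 differences, 6 transitions and 9 transversions over 48 sites: P = 6/48 = 0.125000, Q = 9/48 = 0.187500.
d = −0.5·ln(0.562500) − 0.25·ln(0.625000) = −0.5·(-0.575364) − 0.25·(-0.470004) = 0.4052.

0.4052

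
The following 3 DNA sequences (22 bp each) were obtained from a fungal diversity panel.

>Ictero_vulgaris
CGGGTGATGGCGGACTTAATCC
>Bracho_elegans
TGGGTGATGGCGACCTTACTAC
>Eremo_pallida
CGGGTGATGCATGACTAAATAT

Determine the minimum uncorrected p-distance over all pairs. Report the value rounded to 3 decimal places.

0.227

Pairwise Hamming distances:
  Ictero_vulgaris vs Bracho_elegans: 5
  Ictero_vulgaris vs Eremo_pallida: 6
  Bracho_elegans vs Eremo_pallida: 9
The smallest is 5 mismatches, between Ictero_vulgaris and Bracho_elegans; p = 5/22 = 0.227.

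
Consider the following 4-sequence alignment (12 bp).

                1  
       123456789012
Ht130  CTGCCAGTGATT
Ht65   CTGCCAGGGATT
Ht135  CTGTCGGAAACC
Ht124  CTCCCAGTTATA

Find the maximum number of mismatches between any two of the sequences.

Pairwise Hamming distances:
  Ht130 vs Ht65: 1
  Ht130 vs Ht135: 6
  Ht130 vs Ht124: 3
  Ht65 vs Ht135: 6
  Ht65 vs Ht124: 4
  Ht135 vs Ht124: 7
The largest is 7, between Ht135 and Ht124.

7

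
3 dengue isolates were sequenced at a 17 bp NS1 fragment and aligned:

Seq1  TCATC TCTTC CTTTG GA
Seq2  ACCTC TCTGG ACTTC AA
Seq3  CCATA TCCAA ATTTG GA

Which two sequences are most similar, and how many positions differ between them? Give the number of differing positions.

Pairwise Hamming distances:
  Seq1 vs Seq2: 8
  Seq1 vs Seq3: 6
  Seq2 vs Seq3: 9
The smallest is 6, between Seq1 and Seq3.

6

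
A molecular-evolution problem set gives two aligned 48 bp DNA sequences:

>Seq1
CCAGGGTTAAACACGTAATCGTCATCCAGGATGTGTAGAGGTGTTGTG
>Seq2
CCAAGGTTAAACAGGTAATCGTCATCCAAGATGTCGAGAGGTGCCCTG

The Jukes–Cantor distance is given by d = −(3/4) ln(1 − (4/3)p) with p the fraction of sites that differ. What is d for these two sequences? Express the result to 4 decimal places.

Differing sites — 4:G/A; 14:C/G; 29:G/A; 35:G/C; 36:T/G; 44:T/C; 45:T/C; 46:G/C.
p = 8/48 = 0.166667.
d = −0.75 · ln(1 − (4/3)·0.166667) = −0.75 · ln(0.777777) = −0.75 · (-0.251315) = 0.1885.

0.1885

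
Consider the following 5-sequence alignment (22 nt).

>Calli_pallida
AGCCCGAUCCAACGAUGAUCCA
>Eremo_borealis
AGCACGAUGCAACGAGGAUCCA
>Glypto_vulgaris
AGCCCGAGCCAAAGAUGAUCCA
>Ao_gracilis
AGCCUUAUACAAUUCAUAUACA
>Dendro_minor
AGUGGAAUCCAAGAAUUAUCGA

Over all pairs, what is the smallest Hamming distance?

2

Pairwise Hamming distances:
  Calli_pallida vs Eremo_borealis: 3
  Calli_pallida vs Glypto_vulgaris: 2
  Calli_pallida vs Ao_gracilis: 9
  Calli_pallida vs Dendro_minor: 8
  Eremo_borealis vs Glypto_vulgaris: 5
  Eremo_borealis vs Ao_gracilis: 10
  Eremo_borealis vs Dendro_minor: 10
  Glypto_vulgaris vs Ao_gracilis: 10
  Glypto_vulgaris vs Dendro_minor: 9
  Ao_gracilis vs Dendro_minor: 11
The smallest is 2, between Calli_pallida and Glypto_vulgaris.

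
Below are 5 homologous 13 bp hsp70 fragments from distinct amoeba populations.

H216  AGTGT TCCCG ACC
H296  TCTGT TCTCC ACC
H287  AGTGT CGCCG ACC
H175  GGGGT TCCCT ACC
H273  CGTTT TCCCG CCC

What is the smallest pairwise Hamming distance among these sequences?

2

Pairwise Hamming distances:
  H216 vs H296: 4
  H216 vs H287: 2
  H216 vs H175: 3
  H216 vs H273: 3
  H296 vs H287: 6
  H296 vs H175: 5
  H296 vs H273: 6
  H287 vs H175: 5
  H287 vs H273: 5
  H175 vs H273: 5
The smallest is 2, between H216 and H287.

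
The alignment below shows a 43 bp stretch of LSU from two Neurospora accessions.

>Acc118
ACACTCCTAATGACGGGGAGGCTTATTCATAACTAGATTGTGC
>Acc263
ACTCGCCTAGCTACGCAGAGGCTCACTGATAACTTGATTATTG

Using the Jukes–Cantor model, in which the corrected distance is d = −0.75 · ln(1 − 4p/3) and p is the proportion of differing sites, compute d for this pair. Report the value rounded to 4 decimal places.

Mismatches occur at site 3 (A↔T), site 5 (T↔G), site 10 (A↔G), site 11 (T↔C), site 12 (G↔T), site 16 (G↔C), site 17 (G↔A), site 24 (T↔C), site 26 (T↔C), site 28 (C↔G), site 35 (A↔T), site 40 (G↔A), site 42 (G↔T), site 43 (C↔G).
p = 14/43 = 0.325581.
d = −0.75 · ln(1 − (4/3)·0.325581) = −0.75 · ln(0.565892) = −0.75 · (-0.569352) = 0.4270.

0.4270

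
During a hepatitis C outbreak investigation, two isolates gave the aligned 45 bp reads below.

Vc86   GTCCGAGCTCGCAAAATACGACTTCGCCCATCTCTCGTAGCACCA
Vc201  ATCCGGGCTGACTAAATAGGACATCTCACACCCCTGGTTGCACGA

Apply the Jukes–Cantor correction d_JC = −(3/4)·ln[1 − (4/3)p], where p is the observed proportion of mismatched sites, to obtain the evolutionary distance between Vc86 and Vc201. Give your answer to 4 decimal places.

Differing sites — 1:G/A; 6:A/G; 10:C/G; 11:G/A; 13:A/T; 19:C/G; 23:T/A; 26:G/T; 28:C/A; 31:T/C; 33:T/C; 36:C/G; 39:A/T; 44:C/G.
p = 14/45 = 0.311111.
d = −0.75 · ln(1 − (4/3)·0.311111) = −0.75 · ln(0.585185) = −0.75 · (-0.535827) = 0.4019.

0.4019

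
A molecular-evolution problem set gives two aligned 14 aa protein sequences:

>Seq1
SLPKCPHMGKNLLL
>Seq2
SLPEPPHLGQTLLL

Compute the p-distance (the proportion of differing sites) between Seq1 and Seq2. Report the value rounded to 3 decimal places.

0.357

Differing sites — 4:K/E; 5:C/P; 8:M/L; 10:K/Q; 11:N/T.
There are 5 differences over 14 sites, so p = 5/14 = 0.357.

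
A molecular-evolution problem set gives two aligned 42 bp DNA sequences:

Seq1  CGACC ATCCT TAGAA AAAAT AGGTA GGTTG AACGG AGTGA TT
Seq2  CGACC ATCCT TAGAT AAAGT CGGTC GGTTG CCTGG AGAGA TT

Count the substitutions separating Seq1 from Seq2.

8

Differing sites — 15:A/T; 19:A/G; 21:A/C; 25:A/C; 31:A/C; 32:A/C; 33:C/T; 38:T/A.
That gives 8 mismatches out of 42 aligned sites, so the Hamming distance is 8.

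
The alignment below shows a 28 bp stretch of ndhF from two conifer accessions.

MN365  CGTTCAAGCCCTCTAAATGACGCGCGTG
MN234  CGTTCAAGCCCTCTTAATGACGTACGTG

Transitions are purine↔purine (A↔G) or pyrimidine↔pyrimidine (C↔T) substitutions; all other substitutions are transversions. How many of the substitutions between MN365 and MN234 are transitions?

2

Differing sites — 15:A/T (Tv); 23:C/T (Ti); 24:G/A (Ti).
Of the 3 differences, 2 transitions and 1 transversion, so the answer is 2.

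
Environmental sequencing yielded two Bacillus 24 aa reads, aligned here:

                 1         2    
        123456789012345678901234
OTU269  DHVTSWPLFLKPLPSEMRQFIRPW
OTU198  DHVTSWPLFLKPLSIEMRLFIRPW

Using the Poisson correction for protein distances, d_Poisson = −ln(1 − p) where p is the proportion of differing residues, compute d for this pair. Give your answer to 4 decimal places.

0.1335

Mismatches occur at site 14 (P/S), site 15 (S/I), site 19 (Q/L).
p = 3/24 = 0.125000.
d = −ln(1 − 0.125000) = −ln(0.875000) = 0.1335.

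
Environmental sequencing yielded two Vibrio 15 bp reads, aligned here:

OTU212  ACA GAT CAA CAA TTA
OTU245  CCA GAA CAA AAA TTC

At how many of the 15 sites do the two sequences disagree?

4

Mismatches occur at site 1 (A→C), site 6 (T→A), site 10 (C→A), site 15 (A→C).
That gives 4 mismatches out of 15 aligned sites, so the Hamming distance is 4.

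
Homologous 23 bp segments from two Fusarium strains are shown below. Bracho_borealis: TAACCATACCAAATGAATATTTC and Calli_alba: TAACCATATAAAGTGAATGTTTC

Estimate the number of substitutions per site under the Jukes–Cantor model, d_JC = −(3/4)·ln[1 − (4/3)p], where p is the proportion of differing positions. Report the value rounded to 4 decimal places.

Mismatches occur at site 9 (C→T), site 10 (C→A), site 13 (A→G), site 19 (A→G).
p = 4/23 = 0.173913.
d = −0.75 · ln(1 − (4/3)·0.173913) = −0.75 · ln(0.768116) = −0.75 · (-0.263815) = 0.1979.

0.1979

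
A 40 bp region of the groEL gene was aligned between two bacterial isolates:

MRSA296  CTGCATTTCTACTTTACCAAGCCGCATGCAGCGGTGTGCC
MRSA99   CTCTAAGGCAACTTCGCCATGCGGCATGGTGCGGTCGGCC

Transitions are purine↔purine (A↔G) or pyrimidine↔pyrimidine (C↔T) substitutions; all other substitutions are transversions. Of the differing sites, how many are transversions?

11

The sequences differ at positions 3 (G/C, transversion), 4 (C/T, transition), 6 (T/A, transversion), 7 (T/G, transversion), 8 (T/G, transversion), 10 (T/A, transversion), 15 (T/C, transition), 16 (A/G, transition), 20 (A/T, transversion), 23 (C/G, transversion), 29 (C/G, transversion), 30 (A/T, transversion), 36 (G/C, transversion), 37 (T/G, transversion).
Of the 14 differences, 3 transitions and 11 transversions, so the answer is 11.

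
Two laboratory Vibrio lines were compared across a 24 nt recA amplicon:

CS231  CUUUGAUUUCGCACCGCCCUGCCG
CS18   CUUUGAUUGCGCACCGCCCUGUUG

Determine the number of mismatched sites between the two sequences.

3

Differing sites — 9:U/G; 22:C/U; 23:C/U.
That gives 3 mismatches out of 24 aligned sites, so the Hamming distance is 3.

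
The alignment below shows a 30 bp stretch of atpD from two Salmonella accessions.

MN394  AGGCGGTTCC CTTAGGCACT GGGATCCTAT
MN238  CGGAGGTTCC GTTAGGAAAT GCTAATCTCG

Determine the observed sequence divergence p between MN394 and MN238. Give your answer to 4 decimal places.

0.3667

Differing sites — 1:A/C; 4:C/A; 11:C/G; 17:C/A; 19:C/A; 22:G/C; 23:G/T; 25:T/A; 26:C/T; 29:A/C; 30:T/G.
There are 11 differences over 30 sites, so p = 11/30 = 0.3667.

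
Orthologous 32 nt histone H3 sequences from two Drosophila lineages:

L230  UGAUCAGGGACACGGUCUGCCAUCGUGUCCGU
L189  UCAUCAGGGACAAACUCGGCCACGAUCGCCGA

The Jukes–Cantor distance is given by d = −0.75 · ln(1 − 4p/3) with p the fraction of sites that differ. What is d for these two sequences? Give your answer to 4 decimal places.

Differing sites — 2:G/C; 13:C/A; 14:G/A; 15:G/C; 18:U/G; 23:U/C; 24:C/G; 25:G/A; 27:G/C; 28:U/G; 32:U/A.
p = 11/32 = 0.343750.
d = −0.75 · ln(1 − (4/3)·0.343750) = −0.75 · ln(0.541667) = −0.75 · (-0.613104) = 0.4598.

0.4598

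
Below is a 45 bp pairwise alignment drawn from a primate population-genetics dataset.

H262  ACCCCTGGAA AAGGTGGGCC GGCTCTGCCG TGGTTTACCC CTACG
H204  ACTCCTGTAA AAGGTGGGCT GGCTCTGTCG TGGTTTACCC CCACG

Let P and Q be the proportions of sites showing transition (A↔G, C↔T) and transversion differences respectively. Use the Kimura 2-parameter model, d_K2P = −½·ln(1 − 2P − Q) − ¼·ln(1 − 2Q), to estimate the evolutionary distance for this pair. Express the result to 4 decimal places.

0.1229

Differing sites — 3:C/T (Ti); 8:G/T (Tv); 20:C/T (Ti); 28:C/T (Ti); 42:T/C (Ti).
Of the 5 differences, 4 transitions and 1 transversion over 45 sites: P = 4/45 = 0.088889, Q = 1/45 = 0.022222.
d = −0.5·ln(0.800000) − 0.25·ln(0.955556) = −0.5·(-0.223144) − 0.25·(-0.045462) = 0.1229.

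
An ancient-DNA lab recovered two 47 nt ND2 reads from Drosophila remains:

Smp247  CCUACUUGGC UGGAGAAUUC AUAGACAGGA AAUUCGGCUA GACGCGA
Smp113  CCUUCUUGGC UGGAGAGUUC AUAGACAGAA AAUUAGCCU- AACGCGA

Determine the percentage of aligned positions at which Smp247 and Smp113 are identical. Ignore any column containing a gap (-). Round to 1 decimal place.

87.0%

Excluding the 1 gap column leaves 46 comparable sites.
The sequences differ at positions 4 (A/U), 17 (A/G), 29 (G/A), 35 (C/A), 37 (G/C), 41 (G/A).
40 of the 46 comparable sites match, so the percent identity is 40/46 × 100 = 87.0%.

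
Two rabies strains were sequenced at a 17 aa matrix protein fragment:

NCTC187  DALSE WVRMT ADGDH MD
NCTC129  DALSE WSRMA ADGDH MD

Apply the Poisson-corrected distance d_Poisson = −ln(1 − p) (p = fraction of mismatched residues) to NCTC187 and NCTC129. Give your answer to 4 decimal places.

Mismatches occur at site 7 (V→S), site 10 (T→A).
p = 2/17 = 0.117647.
d = −ln(1 − 0.117647) = −ln(0.882353) = 0.1252.

0.1252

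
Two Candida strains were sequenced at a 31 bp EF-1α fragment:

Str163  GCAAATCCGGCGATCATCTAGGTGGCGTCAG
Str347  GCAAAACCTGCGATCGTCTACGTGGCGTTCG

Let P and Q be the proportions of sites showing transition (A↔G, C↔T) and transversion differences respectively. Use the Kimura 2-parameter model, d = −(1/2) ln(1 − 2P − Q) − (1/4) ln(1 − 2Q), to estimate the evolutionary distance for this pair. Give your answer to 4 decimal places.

0.2239

Differing sites — 6:T/A (Tv); 9:G/T (Tv); 16:A/G (Ti); 21:G/C (Tv); 29:C/T (Ti); 30:A/C (Tv).
Of the 6 differences, 2 transitions and 4 transversions over 31 sites: P = 2/31 = 0.064516, Q = 4/31 = 0.129032.
d = −0.5·ln(0.741936) − 0.25·ln(0.741936) = −0.5·(-0.298492) − 0.25·(-0.298492) = 0.2239.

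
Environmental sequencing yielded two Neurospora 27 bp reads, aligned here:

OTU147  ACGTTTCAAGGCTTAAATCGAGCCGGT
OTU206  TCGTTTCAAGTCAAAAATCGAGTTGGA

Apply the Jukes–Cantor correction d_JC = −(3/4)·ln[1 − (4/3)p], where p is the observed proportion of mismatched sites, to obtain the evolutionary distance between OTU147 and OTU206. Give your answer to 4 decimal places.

0.3181

The sequences differ at positions 1 (A/T), 11 (G/T), 13 (T/A), 14 (T/A), 23 (C/T), 24 (C/T), 27 (T/A).
p = 7/27 = 0.259259.
d = −0.75 · ln(1 − (4/3)·0.259259) = −0.75 · ln(0.654321) = −0.75 · (-0.424157) = 0.3181.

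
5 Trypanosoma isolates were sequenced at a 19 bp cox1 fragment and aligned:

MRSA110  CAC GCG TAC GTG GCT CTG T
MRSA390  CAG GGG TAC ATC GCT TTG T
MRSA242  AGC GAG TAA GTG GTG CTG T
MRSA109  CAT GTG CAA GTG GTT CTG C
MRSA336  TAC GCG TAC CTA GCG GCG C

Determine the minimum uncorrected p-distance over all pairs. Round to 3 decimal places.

0.263

Pairwise Hamming distances:
  MRSA110 vs MRSA390: 5
  MRSA110 vs MRSA242: 6
  MRSA110 vs MRSA109: 6
  MRSA110 vs MRSA336: 7
  MRSA390 vs MRSA242: 10
  MRSA390 vs MRSA109: 9
  MRSA390 vs MRSA336: 9
  MRSA242 vs MRSA109: 7
  MRSA242 vs MRSA336: 10
  MRSA109 vs MRSA336: 11
The smallest is 5 mismatches, between MRSA110 and MRSA390; p = 5/19 = 0.263.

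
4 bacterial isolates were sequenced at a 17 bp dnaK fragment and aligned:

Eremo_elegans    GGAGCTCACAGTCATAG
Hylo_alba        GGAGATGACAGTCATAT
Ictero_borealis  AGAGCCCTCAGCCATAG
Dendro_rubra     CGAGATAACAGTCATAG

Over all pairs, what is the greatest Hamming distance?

7

Pairwise Hamming distances:
  Eremo_elegans vs Hylo_alba: 3
  Eremo_elegans vs Ictero_borealis: 4
  Eremo_elegans vs Dendro_rubra: 3
  Hylo_alba vs Ictero_borealis: 7
  Hylo_alba vs Dendro_rubra: 3
  Ictero_borealis vs Dendro_rubra: 6
The largest is 7, between Hylo_alba and Ictero_borealis.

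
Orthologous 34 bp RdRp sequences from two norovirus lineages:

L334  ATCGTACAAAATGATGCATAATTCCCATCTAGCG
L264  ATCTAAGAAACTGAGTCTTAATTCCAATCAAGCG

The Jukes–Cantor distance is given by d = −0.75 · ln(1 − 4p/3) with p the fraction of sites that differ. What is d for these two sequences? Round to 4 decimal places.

0.3265

Mismatches occur at site 4 (G→T), site 5 (T→A), site 7 (C→G), site 11 (A→C), site 15 (T→G), site 16 (G→T), site 18 (A→T), site 26 (C→A), site 30 (T→A).
p = 9/34 = 0.264706.
d = −0.75 · ln(1 − (4/3)·0.264706) = −0.75 · ln(0.647059) = −0.75 · (-0.435318) = 0.3265.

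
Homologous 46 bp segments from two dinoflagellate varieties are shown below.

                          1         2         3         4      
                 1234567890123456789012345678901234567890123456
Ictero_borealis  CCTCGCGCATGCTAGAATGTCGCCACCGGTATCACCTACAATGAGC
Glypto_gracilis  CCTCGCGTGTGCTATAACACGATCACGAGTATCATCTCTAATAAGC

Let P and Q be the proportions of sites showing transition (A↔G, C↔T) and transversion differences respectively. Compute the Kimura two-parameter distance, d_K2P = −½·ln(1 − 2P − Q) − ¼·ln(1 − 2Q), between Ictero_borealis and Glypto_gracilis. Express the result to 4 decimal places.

0.4642

Differing sites — 8:C/T (Ti); 9:A/G (Ti); 15:G/T (Tv); 18:T/C (Ti); 19:G/A (Ti); 20:T/C (Ti); 21:C/G (Tv); 22:G/A (Ti); 23:C/T (Ti); 27:C/G (Tv); 28:G/A (Ti); 35:C/T (Ti); 38:A/C (Tv); 39:C/T (Ti); 43:G/A (Ti).
Of the 15 differences, 11 transitions and 4 transversions over 46 sites: P = 11/46 = 0.239130, Q = 4/46 = 0.086957.
d = −0.5·ln(0.434783) − 0.25·ln(0.826086) = −0.5·(-0.832908) − 0.25·(-0.191056) = 0.4642.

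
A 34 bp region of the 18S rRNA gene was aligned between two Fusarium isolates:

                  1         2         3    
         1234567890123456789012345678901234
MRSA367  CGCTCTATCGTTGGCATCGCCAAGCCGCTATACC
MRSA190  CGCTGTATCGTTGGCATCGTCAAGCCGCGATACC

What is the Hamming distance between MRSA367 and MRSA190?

3

Mismatches occur at site 5 (C↔G), site 20 (C↔T), site 29 (T↔G).
That gives 3 mismatches out of 34 aligned sites, so the Hamming distance is 3.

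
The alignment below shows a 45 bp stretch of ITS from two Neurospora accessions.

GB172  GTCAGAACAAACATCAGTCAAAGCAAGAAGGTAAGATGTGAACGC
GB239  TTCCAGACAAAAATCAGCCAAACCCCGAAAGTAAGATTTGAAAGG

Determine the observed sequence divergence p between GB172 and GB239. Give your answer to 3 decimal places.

Differing sites — 1:G/T; 4:A/C; 5:G/A; 6:A/G; 12:C/A; 18:T/C; 23:G/C; 25:A/C; 26:A/C; 30:G/A; 38:G/T; 43:C/A; 45:C/G.
There are 13 differences over 45 sites, so p = 13/45 = 0.289.

0.289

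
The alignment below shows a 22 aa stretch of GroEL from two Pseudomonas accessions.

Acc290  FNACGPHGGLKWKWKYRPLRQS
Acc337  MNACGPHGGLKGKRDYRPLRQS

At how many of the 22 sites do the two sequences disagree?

4

The sequences differ at positions 1 (F/M), 12 (W/G), 14 (W/R), 15 (K/D).
That gives 4 mismatches out of 22 aligned sites, so the Hamming distance is 4.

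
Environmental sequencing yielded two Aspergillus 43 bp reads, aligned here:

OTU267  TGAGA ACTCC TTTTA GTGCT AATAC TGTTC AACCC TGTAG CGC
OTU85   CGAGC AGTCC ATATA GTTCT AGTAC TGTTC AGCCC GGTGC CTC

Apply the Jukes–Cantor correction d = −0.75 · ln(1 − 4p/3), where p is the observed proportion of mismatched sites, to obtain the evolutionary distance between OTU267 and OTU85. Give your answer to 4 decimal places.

Differing sites — 1:T/C; 5:A/C; 7:C/G; 11:T/A; 13:T/A; 18:G/T; 22:A/G; 32:A/G; 36:T/G; 39:A/G; 40:G/C; 42:G/T.
p = 12/43 = 0.279070.
d = −0.75 · ln(1 − (4/3)·0.279070) = −0.75 · ln(0.627907) = −0.75 · (-0.465363) = 0.3490.

0.3490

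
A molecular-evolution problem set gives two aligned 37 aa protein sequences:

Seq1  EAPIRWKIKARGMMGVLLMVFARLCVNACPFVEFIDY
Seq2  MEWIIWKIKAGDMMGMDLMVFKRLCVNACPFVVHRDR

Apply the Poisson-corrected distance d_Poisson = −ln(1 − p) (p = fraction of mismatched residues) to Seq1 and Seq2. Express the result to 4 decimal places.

0.4329

Mismatches occur at site 1 (E→M), site 2 (A→E), site 3 (P→W), site 5 (R→I), site 11 (R→G), site 12 (G→D), site 16 (V→M), site 17 (L→D), site 22 (A→K), site 33 (E→V), site 34 (F→H), site 35 (I→R), site 37 (Y→R).
p = 13/37 = 0.351351.
d = −ln(1 − 0.351351) = −ln(0.648649) = 0.4329.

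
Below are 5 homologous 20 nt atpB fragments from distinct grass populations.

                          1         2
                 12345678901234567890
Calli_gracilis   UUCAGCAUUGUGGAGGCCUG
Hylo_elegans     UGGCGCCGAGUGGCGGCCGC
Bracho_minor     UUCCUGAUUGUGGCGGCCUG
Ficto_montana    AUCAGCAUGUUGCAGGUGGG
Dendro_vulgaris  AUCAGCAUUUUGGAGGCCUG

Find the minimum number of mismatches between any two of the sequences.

Pairwise Hamming distances:
  Calli_gracilis vs Hylo_elegans: 9
  Calli_gracilis vs Bracho_minor: 4
  Calli_gracilis vs Ficto_montana: 7
  Calli_gracilis vs Dendro_vulgaris: 2
  Hylo_elegans vs Bracho_minor: 9
  Hylo_elegans vs Ficto_montana: 13
  Hylo_elegans vs Dendro_vulgaris: 11
  Bracho_minor vs Ficto_montana: 11
  Bracho_minor vs Dendro_vulgaris: 6
  Ficto_montana vs Dendro_vulgaris: 5
The smallest is 2, between Calli_gracilis and Dendro_vulgaris.

2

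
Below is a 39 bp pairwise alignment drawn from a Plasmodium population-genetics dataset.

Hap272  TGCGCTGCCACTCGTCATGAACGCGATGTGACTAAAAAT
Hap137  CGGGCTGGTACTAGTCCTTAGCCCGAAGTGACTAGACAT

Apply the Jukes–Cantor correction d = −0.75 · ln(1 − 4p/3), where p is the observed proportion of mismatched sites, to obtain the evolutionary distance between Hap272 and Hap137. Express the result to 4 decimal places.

0.3961

Mismatches occur at site 1 (T/C), site 3 (C/G), site 8 (C/G), site 9 (C/T), site 13 (C/A), site 17 (A/C), site 19 (G/T), site 21 (A/G), site 23 (G/C), site 27 (T/A), site 35 (A/G), site 37 (A/C).
p = 12/39 = 0.307692.
d = −0.75 · ln(1 − (4/3)·0.307692) = −0.75 · ln(0.589744) = −0.75 · (-0.528067) = 0.3961.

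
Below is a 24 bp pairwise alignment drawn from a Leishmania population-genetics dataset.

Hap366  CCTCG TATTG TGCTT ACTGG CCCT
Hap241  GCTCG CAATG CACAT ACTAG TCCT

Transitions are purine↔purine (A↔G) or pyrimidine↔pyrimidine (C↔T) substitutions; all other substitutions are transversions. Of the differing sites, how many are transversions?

3

The sequences differ at positions 1 (C/G, transversion), 6 (T/C, transition), 8 (T/A, transversion), 11 (T/C, transition), 12 (G/A, transition), 14 (T/A, transversion), 19 (G/A, transition), 21 (C/T, transition).
Of the 8 differences, 5 transitions and 3 transversions, so the answer is 3.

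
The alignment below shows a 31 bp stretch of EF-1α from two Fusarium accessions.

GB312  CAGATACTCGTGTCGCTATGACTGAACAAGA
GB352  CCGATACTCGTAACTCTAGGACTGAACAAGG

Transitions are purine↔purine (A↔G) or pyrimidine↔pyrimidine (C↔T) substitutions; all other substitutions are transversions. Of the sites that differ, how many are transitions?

2

Mismatches occur at site 2 (A→C, transversion), site 12 (G→A, transition), site 13 (T→A, transversion), site 15 (G→T, transversion), site 19 (T→G, transversion), site 31 (A→G, transition).
Of the 6 differences, 2 transitions and 4 transversions, so the answer is 2.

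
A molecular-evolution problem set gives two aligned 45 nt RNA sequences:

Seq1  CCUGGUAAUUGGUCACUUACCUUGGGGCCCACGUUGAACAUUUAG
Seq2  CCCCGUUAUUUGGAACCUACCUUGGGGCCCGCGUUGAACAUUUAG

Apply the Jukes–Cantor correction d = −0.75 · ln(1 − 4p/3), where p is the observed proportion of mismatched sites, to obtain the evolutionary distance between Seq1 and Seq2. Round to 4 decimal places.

Mismatches occur at site 3 (U↔C), site 4 (G↔C), site 7 (A↔U), site 11 (G↔U), site 13 (U↔G), site 14 (C↔A), site 17 (U↔C), site 31 (A↔G).
p = 8/45 = 0.177778.
d = −0.75 · ln(1 − (4/3)·0.177778) = −0.75 · ln(0.762963) = −0.75 · (-0.270546) = 0.2029.

0.2029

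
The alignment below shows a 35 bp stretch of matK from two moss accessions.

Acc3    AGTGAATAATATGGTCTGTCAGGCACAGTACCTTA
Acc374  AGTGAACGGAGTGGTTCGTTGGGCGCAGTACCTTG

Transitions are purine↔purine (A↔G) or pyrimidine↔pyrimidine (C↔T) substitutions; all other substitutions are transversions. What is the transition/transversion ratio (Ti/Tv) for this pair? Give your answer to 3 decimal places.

Differing sites — 7:T/C (Ti); 8:A/G (Ti); 9:A/G (Ti); 10:T/A (Tv); 11:A/G (Ti); 16:C/T (Ti); 17:T/C (Ti); 20:C/T (Ti); 21:A/G (Ti); 25:A/G (Ti); 35:A/G (Ti).
Of the 11 differences, 10 transitions and 1 transversion, so Ti/Tv = 10/1 = 10.000.

10.000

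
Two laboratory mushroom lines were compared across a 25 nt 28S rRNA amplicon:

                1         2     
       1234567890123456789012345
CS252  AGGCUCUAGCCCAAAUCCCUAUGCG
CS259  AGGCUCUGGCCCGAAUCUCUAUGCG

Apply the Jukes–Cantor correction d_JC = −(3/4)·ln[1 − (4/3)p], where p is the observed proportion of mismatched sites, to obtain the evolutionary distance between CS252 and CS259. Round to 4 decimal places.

Mismatches occur at site 8 (A→G), site 13 (A→G), site 18 (C→U).
p = 3/25 = 0.120000.
d = −0.75 · ln(1 − (4/3)·0.120000) = −0.75 · ln(0.840000) = −0.75 · (-0.174353) = 0.1308.

0.1308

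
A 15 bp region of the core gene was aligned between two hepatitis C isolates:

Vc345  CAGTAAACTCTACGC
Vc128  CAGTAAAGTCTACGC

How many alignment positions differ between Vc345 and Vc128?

1

Differing sites — 8:C/G.
That gives 1 mismatch out of 15 aligned sites, so the Hamming distance is 1.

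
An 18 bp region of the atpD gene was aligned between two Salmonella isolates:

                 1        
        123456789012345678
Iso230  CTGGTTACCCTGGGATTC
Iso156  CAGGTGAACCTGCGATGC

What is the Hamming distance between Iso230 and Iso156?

5

Mismatches occur at site 2 (T↔A), site 6 (T↔G), site 8 (C↔A), site 13 (G↔C), site 17 (T↔G).
That gives 5 mismatches out of 18 aligned sites, so the Hamming distance is 5.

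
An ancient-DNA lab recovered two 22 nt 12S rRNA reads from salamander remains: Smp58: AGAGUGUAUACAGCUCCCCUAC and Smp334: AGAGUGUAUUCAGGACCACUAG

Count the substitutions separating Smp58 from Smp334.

Mismatches occur at site 10 (A/U), site 14 (C/G), site 15 (U/A), site 18 (C/A), site 22 (C/G).
That gives 5 mismatches out of 22 aligned sites, so the Hamming distance is 5.

5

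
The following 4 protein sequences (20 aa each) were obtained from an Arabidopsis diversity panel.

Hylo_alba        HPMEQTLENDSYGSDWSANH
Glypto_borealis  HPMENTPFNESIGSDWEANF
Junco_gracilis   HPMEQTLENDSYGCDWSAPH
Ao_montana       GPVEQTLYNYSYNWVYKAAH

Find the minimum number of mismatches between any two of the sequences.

2

Pairwise Hamming distances:
  Hylo_alba vs Glypto_borealis: 7
  Hylo_alba vs Junco_gracilis: 2
  Hylo_alba vs Ao_montana: 10
  Glypto_borealis vs Junco_gracilis: 9
  Glypto_borealis vs Ao_montana: 14
  Junco_gracilis vs Ao_montana: 10
The smallest is 2, between Hylo_alba and Junco_gracilis.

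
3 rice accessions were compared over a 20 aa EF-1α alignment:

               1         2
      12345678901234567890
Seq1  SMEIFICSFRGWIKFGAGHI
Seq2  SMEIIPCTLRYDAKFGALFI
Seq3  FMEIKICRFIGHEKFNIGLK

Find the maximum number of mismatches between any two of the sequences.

14

Pairwise Hamming distances:
  Seq1 vs Seq2: 9
  Seq1 vs Seq3: 10
  Seq2 vs Seq3: 14
The largest is 14, between Seq2 and Seq3.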